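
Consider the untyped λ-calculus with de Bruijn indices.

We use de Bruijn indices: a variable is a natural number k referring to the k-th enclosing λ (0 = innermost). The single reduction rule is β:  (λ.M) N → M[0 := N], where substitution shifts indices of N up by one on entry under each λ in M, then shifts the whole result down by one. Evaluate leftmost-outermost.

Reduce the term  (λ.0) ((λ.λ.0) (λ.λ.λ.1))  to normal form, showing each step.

Answer: normal form = λ.0  (in 2 steps)

Derivation:
  start: (λ.0) ((λ.λ.0) (λ.λ.λ.1))
  →1  (λ.λ.0) (λ.λ.λ.1)
  →2  λ.0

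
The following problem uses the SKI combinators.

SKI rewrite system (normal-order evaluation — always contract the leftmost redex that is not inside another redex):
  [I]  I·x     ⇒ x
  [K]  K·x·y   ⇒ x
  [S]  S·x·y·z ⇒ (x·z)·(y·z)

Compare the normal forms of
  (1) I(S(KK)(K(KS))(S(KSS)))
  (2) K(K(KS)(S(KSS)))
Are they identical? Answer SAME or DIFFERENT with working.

Answer: SAME — A ⇓ K(KS), B ⇓ K(KS)

Reduction:
Term A:
  start: I(S(KK)(K(KS))(S(KSS)))
  →1  S(KK)(K(KS))(S(KSS))
  →2  KK(S(KSS))(K(KS)(S(KSS)))
  →3  K(K(KS)(S(KSS)))
  →4  K(KS)

Term B:
  start: K(K(KS)(S(KSS)))
  →1  K(KS)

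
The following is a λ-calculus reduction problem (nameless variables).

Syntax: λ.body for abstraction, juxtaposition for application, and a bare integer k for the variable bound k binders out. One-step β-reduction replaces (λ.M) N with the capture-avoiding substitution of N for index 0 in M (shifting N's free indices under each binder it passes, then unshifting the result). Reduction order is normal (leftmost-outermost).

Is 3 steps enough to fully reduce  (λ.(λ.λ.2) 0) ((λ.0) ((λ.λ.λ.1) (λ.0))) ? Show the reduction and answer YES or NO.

  start: (λ.(λ.λ.2) 0) ((λ.0) ((λ.λ.λ.1) (λ.0)))
  →1  (λ.λ.(λ.0) ((λ.λ.λ.1) (λ.0))) ((λ.0) ((λ.λ.λ.1) (λ.0)))
  →2  λ.(λ.0) ((λ.λ.λ.1) (λ.0))
  →3  λ.(λ.λ.λ.1) (λ.0)

Answer: NO — after 3 steps the term is λ.(λ.λ.λ.1) (λ.0), not yet normal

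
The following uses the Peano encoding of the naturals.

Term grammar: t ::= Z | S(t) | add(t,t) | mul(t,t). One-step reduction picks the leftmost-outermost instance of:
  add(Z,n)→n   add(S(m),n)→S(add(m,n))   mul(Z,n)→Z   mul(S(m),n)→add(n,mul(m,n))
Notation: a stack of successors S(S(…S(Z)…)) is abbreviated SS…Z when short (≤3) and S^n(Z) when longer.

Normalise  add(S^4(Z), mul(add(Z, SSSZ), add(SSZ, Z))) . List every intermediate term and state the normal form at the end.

Answer: normal form = S^10(Z)  (in 28 steps)

Reduction:
  start: add(S^4(Z), mul(add(Z, SSSZ), add(SSZ, Z)))
  [1] S(add(SSSZ, mul(add(Z, SSSZ), add(SSZ, Z))))
  [2] S(S(add(SSZ, mul(add(Z, SSSZ), add(SSZ, Z)))))
  [3] S(S(S(add(SZ, mul(add(Z, SSSZ), add(SSZ, Z))))))
  [4] S(S(S(S(add(Z, mul(add(Z, SSSZ), add(SSZ, Z)))))))
  [5] S(S(S(S(mul(add(Z, SSSZ), add(SSZ, Z))))))
  [6] S(S(S(S(mul(SSSZ, add(SSZ, Z))))))
  [7] S(S(S(S(add(add(SSZ, Z), mul(SSZ, add(SSZ, Z)))))))
  [8] S(S(S(S(add(S(add(SZ, Z)), mul(SSZ, add(SSZ, Z)))))))
  [9] S(S(S(S(S(add(add(SZ, Z), mul(SSZ, add(SSZ, Z))))))))
  [10] S(S(S(S(S(add(S(add(Z, Z)), mul(SSZ, add(SSZ, Z))))))))
  [11] S(S(S(S(S(S(add(add(Z, Z), mul(SSZ, add(SSZ, Z)))))))))
  [12] S(S(S(S(S(S(add(Z, mul(SSZ, add(SSZ, Z)))))))))
  [13] S(S(S(S(S(S(mul(SSZ, add(SSZ, Z))))))))
  [14] S(S(S(S(S(S(add(add(SSZ, Z), mul(SZ, add(SSZ, Z)))))))))
  [15] S(S(S(S(S(S(add(S(add(SZ, Z)), mul(SZ, add(SSZ, Z)))))))))
  [16] S(S(S(S(S(S(S(add(add(SZ, Z), mul(SZ, add(SSZ, Z))))))))))
  [17] S(S(S(S(S(S(S(add(S(add(Z, Z)), mul(SZ, add(SSZ, Z))))))))))
  [18] S(S(S(S(S(S(S(S(add(add(Z, Z), mul(SZ, add(SSZ, Z)))))))))))
  [19] S(S(S(S(S(S(S(S(add(Z, mul(SZ, add(SSZ, Z)))))))))))
  [20] S(S(S(S(S(S(S(S(mul(SZ, add(SSZ, Z))))))))))
  [21] S(S(S(S(S(S(S(S(add(add(SSZ, Z), mul(Z, add(SSZ, Z)))))))))))
  [22] S(S(S(S(S(S(S(S(add(S(add(SZ, Z)), mul(Z, add(SSZ, Z)))))))))))
  [23] S(S(S(S(S(S(S(S(S(add(add(SZ, Z), mul(Z, add(SSZ, Z))))))))))))
  [24] S(S(S(S(S(S(S(S(S(add(S(add(Z, Z)), mul(Z, add(SSZ, Z))))))))))))
  [25] S(S(S(S(S(S(S(S(S(S(add(add(Z, Z), mul(Z, add(SSZ, Z)))))))))))))
  [26] S(S(S(S(S(S(S(S(S(S(add(Z, mul(Z, add(SSZ, Z)))))))))))))
  [27] S(S(S(S(S(S(S(S(S(S(mul(Z, add(SSZ, Z))))))))))))
  [28] S^10(Z)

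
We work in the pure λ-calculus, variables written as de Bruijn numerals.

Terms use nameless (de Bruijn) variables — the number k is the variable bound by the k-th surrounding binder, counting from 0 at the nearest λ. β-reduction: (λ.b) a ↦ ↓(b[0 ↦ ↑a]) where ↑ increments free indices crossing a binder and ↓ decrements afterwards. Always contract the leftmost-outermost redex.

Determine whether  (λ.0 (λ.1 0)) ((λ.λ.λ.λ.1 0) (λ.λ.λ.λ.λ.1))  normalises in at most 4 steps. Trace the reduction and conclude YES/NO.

Answer: YES — reaches normal form λ.λ.1 0 in 3 ≤ 4 steps

Reduction:
  start: (λ.0 (λ.1 0)) ((λ.λ.λ.λ.1 0) (λ.λ.λ.λ.λ.1))
  step 1: (λ.λ.λ.λ.1 0) (λ.λ.λ.λ.λ.1) (λ.(λ.λ.λ.λ.1 0) (λ.λ.λ.λ.λ.1) 0)
  step 2: (λ.λ.λ.1 0) (λ.(λ.λ.λ.λ.1 0) (λ.λ.λ.λ.λ.1) 0)
  step 3: λ.λ.1 0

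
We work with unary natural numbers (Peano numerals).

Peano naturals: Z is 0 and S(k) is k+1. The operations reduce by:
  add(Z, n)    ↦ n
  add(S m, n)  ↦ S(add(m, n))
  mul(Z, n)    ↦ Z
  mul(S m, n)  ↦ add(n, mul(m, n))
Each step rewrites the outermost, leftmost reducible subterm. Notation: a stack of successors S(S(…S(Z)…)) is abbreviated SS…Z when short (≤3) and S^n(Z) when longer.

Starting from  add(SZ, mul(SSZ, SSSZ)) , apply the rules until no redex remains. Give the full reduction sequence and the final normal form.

  start: add(SZ, mul(SSZ, SSSZ))
  →1  S(add(Z, mul(SSZ, SSSZ)))
  →2  S(mul(SSZ, SSSZ))
  →3  S(add(SSSZ, mul(SZ, SSSZ)))
  →4  S(S(add(SSZ, mul(SZ, SSSZ))))
  →5  S(S(S(add(SZ, mul(SZ, SSSZ)))))
  →6  S(S(S(S(add(Z, mul(SZ, SSSZ))))))
  →7  S(S(S(S(mul(SZ, SSSZ)))))
  →8  S(S(S(S(add(SSSZ, mul(Z, SSSZ))))))
  →9  S(S(S(S(S(add(SSZ, mul(Z, SSSZ)))))))
  →10  S(S(S(S(S(S(add(SZ, mul(Z, SSSZ))))))))
  →11  S(S(S(S(S(S(S(add(Z, mul(Z, SSSZ)))))))))
  →12  S(S(S(S(S(S(S(mul(Z, SSSZ))))))))
  →13  S^7(Z)

Answer: normal form = S^7(Z)  (in 13 steps)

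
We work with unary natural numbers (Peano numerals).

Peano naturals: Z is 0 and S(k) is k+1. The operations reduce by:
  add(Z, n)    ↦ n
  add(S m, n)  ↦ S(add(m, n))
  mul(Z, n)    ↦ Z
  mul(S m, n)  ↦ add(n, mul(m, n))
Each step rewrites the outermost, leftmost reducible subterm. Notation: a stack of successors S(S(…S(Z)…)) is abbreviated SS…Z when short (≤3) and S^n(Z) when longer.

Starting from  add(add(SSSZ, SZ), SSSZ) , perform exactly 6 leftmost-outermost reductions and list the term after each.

  start: add(add(SSSZ, SZ), SSSZ)
  step 1: add(S(add(SSZ, SZ)), SSSZ)
  step 2: S(add(add(SSZ, SZ), SSSZ))
  step 3: S(add(S(add(SZ, SZ)), SSSZ))
  step 4: S(S(add(add(SZ, SZ), SSSZ)))
  step 5: S(S(add(S(add(Z, SZ)), SSSZ)))
  step 6: S(S(S(add(add(Z, SZ), SSSZ))))

Answer: after 6 steps: S(S(S(add(add(Z, SZ), SSSZ))))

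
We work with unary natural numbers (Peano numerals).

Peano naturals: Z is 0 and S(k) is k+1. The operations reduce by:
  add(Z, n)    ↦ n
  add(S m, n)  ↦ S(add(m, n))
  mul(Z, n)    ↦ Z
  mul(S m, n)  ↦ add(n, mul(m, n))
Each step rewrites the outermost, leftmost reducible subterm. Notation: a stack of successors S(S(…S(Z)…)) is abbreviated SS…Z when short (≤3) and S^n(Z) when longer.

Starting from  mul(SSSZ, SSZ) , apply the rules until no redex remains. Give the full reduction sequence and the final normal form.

  start: mul(SSSZ, SSZ)
  step 1: add(SSZ, mul(SSZ, SSZ))
  step 2: S(add(SZ, mul(SSZ, SSZ)))
  step 3: S(S(add(Z, mul(SSZ, SSZ))))
  step 4: S(S(mul(SSZ, SSZ)))
  step 5: S(S(add(SSZ, mul(SZ, SSZ))))
  step 6: S(S(S(add(SZ, mul(SZ, SSZ)))))
  step 7: S(S(S(S(add(Z, mul(SZ, SSZ))))))
  step 8: S(S(S(S(mul(SZ, SSZ)))))
  step 9: S(S(S(S(add(SSZ, mul(Z, SSZ))))))
  step 10: S(S(S(S(S(add(SZ, mul(Z, SSZ)))))))
  step 11: S(S(S(S(S(S(add(Z, mul(Z, SSZ))))))))
  step 12: S(S(S(S(S(S(mul(Z, SSZ)))))))
  step 13: S^6(Z)

Answer: normal form = S^6(Z)  (in 13 steps)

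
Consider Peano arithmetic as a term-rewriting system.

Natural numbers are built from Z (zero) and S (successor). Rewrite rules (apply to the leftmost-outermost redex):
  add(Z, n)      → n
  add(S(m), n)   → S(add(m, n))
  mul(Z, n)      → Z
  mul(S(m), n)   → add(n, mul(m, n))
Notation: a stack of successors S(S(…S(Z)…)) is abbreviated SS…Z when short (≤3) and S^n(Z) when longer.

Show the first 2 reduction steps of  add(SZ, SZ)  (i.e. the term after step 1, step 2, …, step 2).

  start: add(SZ, SZ)
  [1] S(add(Z, SZ))
  [2] SSZ

Answer: after 2 steps: SSZ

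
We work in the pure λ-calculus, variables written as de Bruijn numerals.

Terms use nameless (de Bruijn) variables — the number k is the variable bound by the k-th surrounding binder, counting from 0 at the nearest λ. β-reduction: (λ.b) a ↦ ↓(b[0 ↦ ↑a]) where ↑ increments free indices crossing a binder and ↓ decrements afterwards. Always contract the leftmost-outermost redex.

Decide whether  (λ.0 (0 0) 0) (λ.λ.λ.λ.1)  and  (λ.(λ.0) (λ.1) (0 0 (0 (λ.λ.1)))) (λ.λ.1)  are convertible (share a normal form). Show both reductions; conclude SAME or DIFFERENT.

Term A:
  start: (λ.0 (0 0) 0) (λ.λ.λ.λ.1)
  [1] (λ.λ.λ.λ.1) ((λ.λ.λ.λ.1) (λ.λ.λ.λ.1)) (λ.λ.λ.λ.1)
  [2] (λ.λ.λ.1) (λ.λ.λ.λ.1)
  [3] λ.λ.1

Term B:
  start: (λ.(λ.0) (λ.1) (0 0 (0 (λ.λ.1)))) (λ.λ.1)
  [1] (λ.0) (λ.λ.λ.1) ((λ.λ.1) (λ.λ.1) ((λ.λ.1) (λ.λ.1)))
  [2] (λ.λ.λ.1) ((λ.λ.1) (λ.λ.1) ((λ.λ.1) (λ.λ.1)))
  [3] λ.λ.1

Answer: SAME — A ⇓ λ.λ.1, B ⇓ λ.λ.1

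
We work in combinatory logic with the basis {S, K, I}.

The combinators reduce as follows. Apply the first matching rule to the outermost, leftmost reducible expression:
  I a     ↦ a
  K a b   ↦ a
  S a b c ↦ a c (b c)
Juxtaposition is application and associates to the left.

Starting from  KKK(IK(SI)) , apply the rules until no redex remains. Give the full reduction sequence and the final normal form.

Answer: normal form = K(K(SI))  (in 2 steps)

Working:
  start: KKK(IK(SI))
  →1  K(IK(SI))
  →2  K(K(SI))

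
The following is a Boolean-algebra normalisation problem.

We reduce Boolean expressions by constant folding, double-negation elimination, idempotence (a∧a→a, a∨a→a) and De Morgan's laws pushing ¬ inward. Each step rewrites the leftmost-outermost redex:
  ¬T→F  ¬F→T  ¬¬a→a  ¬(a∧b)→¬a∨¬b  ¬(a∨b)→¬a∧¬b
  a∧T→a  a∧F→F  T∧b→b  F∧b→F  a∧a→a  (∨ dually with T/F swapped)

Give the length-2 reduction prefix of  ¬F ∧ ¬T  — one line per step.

  start: ¬F ∧ ¬T
  step 1: T ∧ ¬T
  step 2: ¬T

Answer: after 2 steps: ¬T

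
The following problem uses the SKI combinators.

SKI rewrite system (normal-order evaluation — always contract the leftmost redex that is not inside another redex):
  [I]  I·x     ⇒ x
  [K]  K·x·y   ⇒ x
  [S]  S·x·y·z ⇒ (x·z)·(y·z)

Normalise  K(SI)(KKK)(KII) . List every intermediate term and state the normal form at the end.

  start: K(SI)(KKK)(KII)
  →1  SI(KII)
  →2  SII

Answer: normal form = SII  (in 2 steps)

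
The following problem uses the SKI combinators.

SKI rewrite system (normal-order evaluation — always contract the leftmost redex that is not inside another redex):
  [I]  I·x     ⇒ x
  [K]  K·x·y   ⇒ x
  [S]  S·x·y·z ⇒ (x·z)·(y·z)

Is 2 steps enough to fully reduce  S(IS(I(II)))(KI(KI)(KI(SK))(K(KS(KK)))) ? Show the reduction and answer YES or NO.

Answer: NO — after 2 steps the term is S(S(II))(KI(KI)(KI(SK))(K(KS(KK)))), not yet normal

Derivation:
  start: S(IS(I(II)))(KI(KI)(KI(SK))(K(KS(KK))))
  [1] S(S(I(II)))(KI(KI)(KI(SK))(K(KS(KK))))
  [2] S(S(II))(KI(KI)(KI(SK))(K(KS(KK))))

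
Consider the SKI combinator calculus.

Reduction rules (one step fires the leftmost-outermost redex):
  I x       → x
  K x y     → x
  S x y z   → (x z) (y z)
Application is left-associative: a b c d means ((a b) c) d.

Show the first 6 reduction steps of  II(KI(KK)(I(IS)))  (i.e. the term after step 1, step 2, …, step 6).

  start: II(KI(KK)(I(IS)))
  →1  I(KI(KK)(I(IS)))
  →2  KI(KK)(I(IS))
  →3  I(I(IS))
  →4  I(IS)
  →5  IS
  →6  S

Answer: after 6 steps: S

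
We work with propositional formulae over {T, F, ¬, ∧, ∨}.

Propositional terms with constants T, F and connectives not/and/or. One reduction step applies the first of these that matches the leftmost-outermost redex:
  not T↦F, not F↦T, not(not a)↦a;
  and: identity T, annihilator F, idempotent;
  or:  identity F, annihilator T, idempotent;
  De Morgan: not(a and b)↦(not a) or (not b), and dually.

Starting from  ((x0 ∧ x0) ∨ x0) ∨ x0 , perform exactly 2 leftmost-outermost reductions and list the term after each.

Answer: after 2 steps: x0 ∨ x0

Derivation:
  start: ((x0 ∧ x0) ∨ x0) ∨ x0
  →1  (x0 ∨ x0) ∨ x0
  →2  x0 ∨ x0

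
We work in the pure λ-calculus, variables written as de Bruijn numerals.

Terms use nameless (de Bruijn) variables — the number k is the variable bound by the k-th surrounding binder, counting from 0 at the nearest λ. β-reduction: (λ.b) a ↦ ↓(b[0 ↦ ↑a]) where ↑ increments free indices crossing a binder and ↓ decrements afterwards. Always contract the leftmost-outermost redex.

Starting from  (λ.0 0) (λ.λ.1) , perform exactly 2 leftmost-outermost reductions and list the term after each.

Answer: after 2 steps: λ.λ.λ.1

Reduction:
  start: (λ.0 0) (λ.λ.1)
  →1  (λ.λ.1) (λ.λ.1)
  →2  λ.λ.λ.1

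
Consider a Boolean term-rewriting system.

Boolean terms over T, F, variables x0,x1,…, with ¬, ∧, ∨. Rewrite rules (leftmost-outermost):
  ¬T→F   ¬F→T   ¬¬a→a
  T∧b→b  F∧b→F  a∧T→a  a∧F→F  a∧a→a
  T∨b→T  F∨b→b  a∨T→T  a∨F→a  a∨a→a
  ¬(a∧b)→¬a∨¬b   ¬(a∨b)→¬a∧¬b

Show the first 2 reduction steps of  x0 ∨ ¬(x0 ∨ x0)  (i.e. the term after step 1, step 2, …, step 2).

  start: x0 ∨ ¬(x0 ∨ x0)
  [1] x0 ∨ (¬x0 ∧ ¬x0)
  [2] x0 ∨ ¬x0

Answer: after 2 steps: x0 ∨ ¬x0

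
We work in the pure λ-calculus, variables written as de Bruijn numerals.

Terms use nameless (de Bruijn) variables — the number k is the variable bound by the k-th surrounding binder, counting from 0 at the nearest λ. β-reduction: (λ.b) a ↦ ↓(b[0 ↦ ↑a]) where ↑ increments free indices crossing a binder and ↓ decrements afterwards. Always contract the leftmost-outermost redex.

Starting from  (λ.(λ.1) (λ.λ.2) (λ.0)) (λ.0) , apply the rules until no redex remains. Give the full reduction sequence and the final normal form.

  start: (λ.(λ.1) (λ.λ.2) (λ.0)) (λ.0)
  [1] (λ.λ.0) (λ.λ.λ.0) (λ.0)
  [2] (λ.0) (λ.0)
  [3] λ.0

Answer: normal form = λ.0  (in 3 steps)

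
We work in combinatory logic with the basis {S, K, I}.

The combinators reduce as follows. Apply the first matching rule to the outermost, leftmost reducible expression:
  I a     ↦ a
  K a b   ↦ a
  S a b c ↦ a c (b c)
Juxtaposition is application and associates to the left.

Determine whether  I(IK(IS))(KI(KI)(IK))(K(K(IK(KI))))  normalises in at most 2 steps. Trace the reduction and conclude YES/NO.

Answer: NO — after 2 steps the term is K(IS)(KI(KI)(IK))(K(K(IK(KI)))), not yet normal

Reduction:
  start: I(IK(IS))(KI(KI)(IK))(K(K(IK(KI))))
  step 1: IK(IS)(KI(KI)(IK))(K(K(IK(KI))))
  step 2: K(IS)(KI(KI)(IK))(K(K(IK(KI))))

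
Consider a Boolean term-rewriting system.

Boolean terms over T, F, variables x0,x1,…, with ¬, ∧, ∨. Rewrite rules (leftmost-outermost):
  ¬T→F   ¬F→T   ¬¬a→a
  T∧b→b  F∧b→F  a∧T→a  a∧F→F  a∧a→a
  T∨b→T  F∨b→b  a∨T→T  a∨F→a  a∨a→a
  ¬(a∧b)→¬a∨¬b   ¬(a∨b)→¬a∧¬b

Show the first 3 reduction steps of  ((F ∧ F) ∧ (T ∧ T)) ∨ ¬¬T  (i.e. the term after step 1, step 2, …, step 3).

  start: ((F ∧ F) ∧ (T ∧ T)) ∨ ¬¬T
  [1] (F ∧ (T ∧ T)) ∨ ¬¬T
  [2] F ∨ ¬¬T
  [3] ¬¬T

Answer: after 3 steps: ¬¬T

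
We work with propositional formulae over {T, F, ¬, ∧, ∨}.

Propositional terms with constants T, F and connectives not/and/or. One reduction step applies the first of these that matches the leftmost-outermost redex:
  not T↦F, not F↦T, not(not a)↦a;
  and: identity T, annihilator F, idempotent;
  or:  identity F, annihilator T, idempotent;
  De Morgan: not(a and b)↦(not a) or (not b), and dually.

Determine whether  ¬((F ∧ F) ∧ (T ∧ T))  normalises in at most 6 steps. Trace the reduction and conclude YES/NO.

  start: ¬((F ∧ F) ∧ (T ∧ T))
  [1] ¬(F ∧ F) ∨ ¬(T ∧ T)
  [2] (¬F ∨ ¬F) ∨ ¬(T ∧ T)
  [3] ¬F ∨ ¬(T ∧ T)
  [4] T ∨ ¬(T ∧ T)
  [5] T

Answer: YES — reaches normal form T in 5 ≤ 6 steps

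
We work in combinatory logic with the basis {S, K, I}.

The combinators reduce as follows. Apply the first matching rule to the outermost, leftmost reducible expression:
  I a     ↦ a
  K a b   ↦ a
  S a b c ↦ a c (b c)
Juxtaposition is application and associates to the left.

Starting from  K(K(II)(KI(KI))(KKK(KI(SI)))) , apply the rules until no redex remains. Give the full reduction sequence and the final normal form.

Answer: normal form = K(KI)  (in 5 steps)

Reduction:
  start: K(K(II)(KI(KI))(KKK(KI(SI))))
  [1] K(II(KKK(KI(SI))))
  [2] K(I(KKK(KI(SI))))
  [3] K(KKK(KI(SI)))
  [4] K(K(KI(SI)))
  [5] K(KI)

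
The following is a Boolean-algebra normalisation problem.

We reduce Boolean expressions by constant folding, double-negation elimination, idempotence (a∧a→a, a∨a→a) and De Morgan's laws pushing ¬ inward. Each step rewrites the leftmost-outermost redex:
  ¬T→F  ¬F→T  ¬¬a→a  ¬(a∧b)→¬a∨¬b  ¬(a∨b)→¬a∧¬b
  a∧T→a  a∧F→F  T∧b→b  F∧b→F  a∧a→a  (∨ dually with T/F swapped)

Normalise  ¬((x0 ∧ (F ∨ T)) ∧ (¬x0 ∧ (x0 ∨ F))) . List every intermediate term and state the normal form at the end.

Answer: normal form = ¬x0 ∨ (x0 ∨ ¬x0)  (in 12 steps)

Derivation:
  start: ¬((x0 ∧ (F ∨ T)) ∧ (¬x0 ∧ (x0 ∨ F)))
  [1] ¬(x0 ∧ (F ∨ T)) ∨ ¬(¬x0 ∧ (x0 ∨ F))
  [2] (¬x0 ∨ ¬(F ∨ T)) ∨ ¬(¬x0 ∧ (x0 ∨ F))
  [3] (¬x0 ∨ (¬F ∧ ¬T)) ∨ ¬(¬x0 ∧ (x0 ∨ F))
  [4] (¬x0 ∨ (T ∧ ¬T)) ∨ ¬(¬x0 ∧ (x0 ∨ F))
  [5] (¬x0 ∨ ¬T) ∨ ¬(¬x0 ∧ (x0 ∨ F))
  [6] (¬x0 ∨ F) ∨ ¬(¬x0 ∧ (x0 ∨ F))
  [7] ¬x0 ∨ ¬(¬x0 ∧ (x0 ∨ F))
  [8] ¬x0 ∨ (¬¬x0 ∨ ¬(x0 ∨ F))
  [9] ¬x0 ∨ (x0 ∨ ¬(x0 ∨ F))
  [10] ¬x0 ∨ (x0 ∨ (¬x0 ∧ ¬F))
  [11] ¬x0 ∨ (x0 ∨ (¬x0 ∧ T))
  [12] ¬x0 ∨ (x0 ∨ ¬x0)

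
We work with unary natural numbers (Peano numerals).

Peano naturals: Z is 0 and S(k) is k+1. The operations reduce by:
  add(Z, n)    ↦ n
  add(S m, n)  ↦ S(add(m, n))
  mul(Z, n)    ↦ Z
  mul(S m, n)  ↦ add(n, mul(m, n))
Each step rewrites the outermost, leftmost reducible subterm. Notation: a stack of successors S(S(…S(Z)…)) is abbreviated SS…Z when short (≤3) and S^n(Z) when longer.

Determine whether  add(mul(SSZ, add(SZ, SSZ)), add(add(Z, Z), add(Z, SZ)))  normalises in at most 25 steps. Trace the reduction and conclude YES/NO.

  start: add(mul(SSZ, add(SZ, SSZ)), add(add(Z, Z), add(Z, SZ)))
  step 1: add(add(add(SZ, SSZ), mul(SZ, add(SZ, SSZ))), add(add(Z, Z), add(Z, SZ)))
  step 2: add(add(S(add(Z, SSZ)), mul(SZ, add(SZ, SSZ))), add(add(Z, Z), add(Z, SZ)))
  step 3: add(S(add(add(Z, SSZ), mul(SZ, add(SZ, SSZ)))), add(add(Z, Z), add(Z, SZ)))
  step 4: S(add(add(add(Z, SSZ), mul(SZ, add(SZ, SSZ))), add(add(Z, Z), add(Z, SZ))))
  step 5: S(add(add(SSZ, mul(SZ, add(SZ, SSZ))), add(add(Z, Z), add(Z, SZ))))
  step 6: S(add(S(add(SZ, mul(SZ, add(SZ, SSZ)))), add(add(Z, Z), add(Z, SZ))))
  step 7: S(S(add(add(SZ, mul(SZ, add(SZ, SSZ))), add(add(Z, Z), add(Z, SZ)))))
  step 8: S(S(add(S(add(Z, mul(SZ, add(SZ, SSZ)))), add(add(Z, Z), add(Z, SZ)))))
  step 9: S(S(S(add(add(Z, mul(SZ, add(SZ, SSZ))), add(add(Z, Z), add(Z, SZ))))))
  step 10: S(S(S(add(mul(SZ, add(SZ, SSZ)), add(add(Z, Z), add(Z, SZ))))))
  step 11: S(S(S(add(add(add(SZ, SSZ), mul(Z, add(SZ, SSZ))), add(add(Z, Z), add(Z, SZ))))))
  step 12: S(S(S(add(add(S(add(Z, SSZ)), mul(Z, add(SZ, SSZ))), add(add(Z, Z), add(Z, SZ))))))
  step 13: S(S(S(add(S(add(add(Z, SSZ), mul(Z, add(SZ, SSZ)))), add(add(Z, Z), add(Z, SZ))))))
  step 14: S(S(S(S(add(add(add(Z, SSZ), mul(Z, add(SZ, SSZ))), add(add(Z, Z), add(Z, SZ)))))))
  step 15: S(S(S(S(add(add(SSZ, mul(Z, add(SZ, SSZ))), add(add(Z, Z), add(Z, SZ)))))))
  step 16: S(S(S(S(add(S(add(SZ, mul(Z, add(SZ, SSZ)))), add(add(Z, Z), add(Z, SZ)))))))
  step 17: S(S(S(S(S(add(add(SZ, mul(Z, add(SZ, SSZ))), add(add(Z, Z), add(Z, SZ))))))))
  step 18: S(S(S(S(S(add(S(add(Z, mul(Z, add(SZ, SSZ)))), add(add(Z, Z), add(Z, SZ))))))))
  step 19: S(S(S(S(S(S(add(add(Z, mul(Z, add(SZ, SSZ))), add(add(Z, Z), add(Z, SZ)))))))))
  step 20: S(S(S(S(S(S(add(mul(Z, add(SZ, SSZ)), add(add(Z, Z), add(Z, SZ)))))))))
  step 21: S(S(S(S(S(S(add(Z, add(add(Z, Z), add(Z, SZ)))))))))
  step 22: S(S(S(S(S(S(add(add(Z, Z), add(Z, SZ))))))))
  step 23: S(S(S(S(S(S(add(Z, add(Z, SZ))))))))
  step 24: S(S(S(S(S(S(add(Z, SZ)))))))
  step 25: S^7(Z)

Answer: YES — reaches normal form S^7(Z) in 25 ≤ 25 steps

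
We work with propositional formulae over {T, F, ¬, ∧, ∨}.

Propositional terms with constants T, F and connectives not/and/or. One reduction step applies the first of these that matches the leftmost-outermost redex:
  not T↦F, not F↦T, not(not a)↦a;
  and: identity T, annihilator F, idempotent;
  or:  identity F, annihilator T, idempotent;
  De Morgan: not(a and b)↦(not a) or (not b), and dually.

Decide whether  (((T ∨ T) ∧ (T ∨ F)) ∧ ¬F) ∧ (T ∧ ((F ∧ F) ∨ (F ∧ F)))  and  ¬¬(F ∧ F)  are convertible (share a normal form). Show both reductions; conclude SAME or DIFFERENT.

Answer: SAME — A ⇓ F, B ⇓ F

Derivation:
Term A:
  start: (((T ∨ T) ∧ (T ∨ F)) ∧ ¬F) ∧ (T ∧ ((F ∧ F) ∨ (F ∧ F)))
  step 1: ((T ∧ (T ∨ F)) ∧ ¬F) ∧ (T ∧ ((F ∧ F) ∨ (F ∧ F)))
  step 2: ((T ∨ F) ∧ ¬F) ∧ (T ∧ ((F ∧ F) ∨ (F ∧ F)))
  step 3: (T ∧ ¬F) ∧ (T ∧ ((F ∧ F) ∨ (F ∧ F)))
  step 4: ¬F ∧ (T ∧ ((F ∧ F) ∨ (F ∧ F)))
  step 5: T ∧ (T ∧ ((F ∧ F) ∨ (F ∧ F)))
  step 6: T ∧ ((F ∧ F) ∨ (F ∧ F))
  step 7: (F ∧ F) ∨ (F ∧ F)
  step 8: F ∧ F
  step 9: F

Term B:
  start: ¬¬(F ∧ F)
  step 1: F ∧ F
  step 2: F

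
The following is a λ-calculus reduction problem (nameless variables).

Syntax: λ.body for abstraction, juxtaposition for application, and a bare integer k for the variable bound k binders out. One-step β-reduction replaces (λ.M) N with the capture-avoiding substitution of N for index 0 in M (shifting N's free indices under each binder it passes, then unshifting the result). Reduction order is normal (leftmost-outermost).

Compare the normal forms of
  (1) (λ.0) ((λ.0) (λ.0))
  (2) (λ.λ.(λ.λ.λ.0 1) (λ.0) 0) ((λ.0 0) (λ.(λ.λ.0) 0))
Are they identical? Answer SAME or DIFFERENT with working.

Term A:
  start: (λ.0) ((λ.0) (λ.0))
  [1] (λ.0) (λ.0)
  [2] λ.0

Term B:
  start: (λ.λ.(λ.λ.λ.0 1) (λ.0) 0) ((λ.0 0) (λ.(λ.λ.0) 0))
  [1] λ.(λ.λ.λ.0 1) (λ.0) 0
  [2] λ.(λ.λ.0 1) 0
  [3] λ.λ.0 1

Answer: DIFFERENT — A ⇓ λ.0, B ⇓ λ.λ.0 1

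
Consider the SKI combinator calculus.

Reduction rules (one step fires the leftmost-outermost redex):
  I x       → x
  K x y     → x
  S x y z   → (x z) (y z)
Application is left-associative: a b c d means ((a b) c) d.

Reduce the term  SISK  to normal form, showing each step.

  start: SISK
  [1] IK(SK)
  [2] K(SK)

Answer: normal form = K(SK)  (in 2 steps)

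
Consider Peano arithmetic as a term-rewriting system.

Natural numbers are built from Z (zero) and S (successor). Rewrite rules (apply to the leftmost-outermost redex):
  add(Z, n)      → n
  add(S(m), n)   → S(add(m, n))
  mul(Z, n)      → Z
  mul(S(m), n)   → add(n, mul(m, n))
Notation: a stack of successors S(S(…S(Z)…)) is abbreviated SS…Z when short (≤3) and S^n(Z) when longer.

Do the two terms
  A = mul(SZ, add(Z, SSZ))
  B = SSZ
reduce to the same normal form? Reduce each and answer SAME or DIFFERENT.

Term A:
  start: mul(SZ, add(Z, SSZ))
  [1] add(add(Z, SSZ), mul(Z, add(Z, SSZ)))
  [2] add(SSZ, mul(Z, add(Z, SSZ)))
  [3] S(add(SZ, mul(Z, add(Z, SSZ))))
  [4] S(S(add(Z, mul(Z, add(Z, SSZ)))))
  [5] S(S(mul(Z, add(Z, SSZ))))
  [6] SSZ

Term B:
  start: SSZ

Answer: SAME — A ⇓ SSZ, B ⇓ SSZ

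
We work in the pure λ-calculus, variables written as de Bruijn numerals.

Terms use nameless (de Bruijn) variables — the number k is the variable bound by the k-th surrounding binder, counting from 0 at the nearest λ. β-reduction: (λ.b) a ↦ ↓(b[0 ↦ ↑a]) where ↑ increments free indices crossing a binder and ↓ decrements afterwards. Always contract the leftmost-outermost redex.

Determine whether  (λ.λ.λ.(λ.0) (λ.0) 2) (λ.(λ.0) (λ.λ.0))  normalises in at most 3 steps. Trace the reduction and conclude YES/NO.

  start: (λ.λ.λ.(λ.0) (λ.0) 2) (λ.(λ.0) (λ.λ.0))
  [1] λ.λ.(λ.0) (λ.0) (λ.(λ.0) (λ.λ.0))
  [2] λ.λ.(λ.0) (λ.(λ.0) (λ.λ.0))
  [3] λ.λ.λ.(λ.0) (λ.λ.0)

Answer: NO — after 3 steps the term is λ.λ.λ.(λ.0) (λ.λ.0), not yet normal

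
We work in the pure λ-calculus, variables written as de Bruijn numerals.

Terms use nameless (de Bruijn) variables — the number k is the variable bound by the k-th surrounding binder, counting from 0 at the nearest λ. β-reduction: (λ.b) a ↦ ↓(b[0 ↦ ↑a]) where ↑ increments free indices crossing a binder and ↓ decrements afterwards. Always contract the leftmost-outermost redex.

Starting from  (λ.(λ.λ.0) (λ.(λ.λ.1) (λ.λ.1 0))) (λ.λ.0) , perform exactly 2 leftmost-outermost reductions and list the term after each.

Answer: after 2 steps: λ.0

Reduction:
  start: (λ.(λ.λ.0) (λ.(λ.λ.1) (λ.λ.1 0))) (λ.λ.0)
  [1] (λ.λ.0) (λ.(λ.λ.1) (λ.λ.1 0))
  [2] λ.0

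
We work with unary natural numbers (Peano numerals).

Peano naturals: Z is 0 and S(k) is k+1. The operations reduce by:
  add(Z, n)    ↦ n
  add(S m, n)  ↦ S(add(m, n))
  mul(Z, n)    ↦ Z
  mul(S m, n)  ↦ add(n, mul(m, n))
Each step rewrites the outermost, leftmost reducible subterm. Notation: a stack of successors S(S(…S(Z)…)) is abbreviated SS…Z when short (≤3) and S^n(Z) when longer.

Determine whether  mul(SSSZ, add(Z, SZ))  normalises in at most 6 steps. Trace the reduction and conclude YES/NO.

  start: mul(SSSZ, add(Z, SZ))
  [1] add(add(Z, SZ), mul(SSZ, add(Z, SZ)))
  [2] add(SZ, mul(SSZ, add(Z, SZ)))
  [3] S(add(Z, mul(SSZ, add(Z, SZ))))
  [4] S(mul(SSZ, add(Z, SZ)))
  [5] S(add(add(Z, SZ), mul(SZ, add(Z, SZ))))
  [6] S(add(SZ, mul(SZ, add(Z, SZ))))

Answer: NO — after 6 steps the term is S(add(SZ, mul(SZ, add(Z, SZ)))), not yet normal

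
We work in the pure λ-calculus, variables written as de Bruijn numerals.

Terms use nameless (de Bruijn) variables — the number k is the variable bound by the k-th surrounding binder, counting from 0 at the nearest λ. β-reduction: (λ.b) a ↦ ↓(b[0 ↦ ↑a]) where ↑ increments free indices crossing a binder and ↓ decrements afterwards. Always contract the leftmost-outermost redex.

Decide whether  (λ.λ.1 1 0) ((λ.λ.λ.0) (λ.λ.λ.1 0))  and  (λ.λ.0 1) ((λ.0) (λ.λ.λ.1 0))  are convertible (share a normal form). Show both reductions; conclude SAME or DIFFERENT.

Answer: DIFFERENT — A ⇓ λ.0, B ⇓ λ.0 (λ.λ.λ.1 0)

Working:
Term A:
  start: (λ.λ.1 1 0) ((λ.λ.λ.0) (λ.λ.λ.1 0))
  step 1: λ.(λ.λ.λ.0) (λ.λ.λ.1 0) ((λ.λ.λ.0) (λ.λ.λ.1 0)) 0
  step 2: λ.(λ.λ.0) ((λ.λ.λ.0) (λ.λ.λ.1 0)) 0
  step 3: λ.(λ.0) 0
  step 4: λ.0

Term B:
  start: (λ.λ.0 1) ((λ.0) (λ.λ.λ.1 0))
  step 1: λ.0 ((λ.0) (λ.λ.λ.1 0))
  step 2: λ.0 (λ.λ.λ.1 0)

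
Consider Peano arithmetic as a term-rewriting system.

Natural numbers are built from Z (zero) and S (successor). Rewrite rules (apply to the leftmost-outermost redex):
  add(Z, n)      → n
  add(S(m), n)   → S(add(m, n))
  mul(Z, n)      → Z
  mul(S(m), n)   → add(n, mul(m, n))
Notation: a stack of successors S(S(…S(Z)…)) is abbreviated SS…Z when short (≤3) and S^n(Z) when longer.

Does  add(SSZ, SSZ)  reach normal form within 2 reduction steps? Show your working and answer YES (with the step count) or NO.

  start: add(SSZ, SSZ)
  [1] S(add(SZ, SSZ))
  [2] S(S(add(Z, SSZ)))

Answer: NO — after 2 steps the term is S(S(add(Z, SSZ))), not yet normal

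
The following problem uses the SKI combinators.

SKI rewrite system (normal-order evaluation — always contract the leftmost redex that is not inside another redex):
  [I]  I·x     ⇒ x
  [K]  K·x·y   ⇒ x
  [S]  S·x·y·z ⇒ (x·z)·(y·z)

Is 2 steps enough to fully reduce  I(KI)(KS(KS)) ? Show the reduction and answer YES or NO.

  start: I(KI)(KS(KS))
  →1  KI(KS(KS))
  →2  I

Answer: YES — reaches normal form I in 2 ≤ 2 steps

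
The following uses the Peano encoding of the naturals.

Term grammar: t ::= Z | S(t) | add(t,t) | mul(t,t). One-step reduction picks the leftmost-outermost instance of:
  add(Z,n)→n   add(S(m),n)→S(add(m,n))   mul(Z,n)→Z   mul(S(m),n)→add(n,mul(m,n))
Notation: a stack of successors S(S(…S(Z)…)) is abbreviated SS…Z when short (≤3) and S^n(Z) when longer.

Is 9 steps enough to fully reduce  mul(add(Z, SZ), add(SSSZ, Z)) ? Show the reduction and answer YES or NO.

Answer: NO — after 9 steps the term is S(S(S(add(Z, mul(Z, add(SSSZ, Z)))))), not yet normal

Working:
  start: mul(add(Z, SZ), add(SSSZ, Z))
  [1] mul(SZ, add(SSSZ, Z))
  [2] add(add(SSSZ, Z), mul(Z, add(SSSZ, Z)))
  [3] add(S(add(SSZ, Z)), mul(Z, add(SSSZ, Z)))
  [4] S(add(add(SSZ, Z), mul(Z, add(SSSZ, Z))))
  [5] S(add(S(add(SZ, Z)), mul(Z, add(SSSZ, Z))))
  [6] S(S(add(add(SZ, Z), mul(Z, add(SSSZ, Z)))))
  [7] S(S(add(S(add(Z, Z)), mul(Z, add(SSSZ, Z)))))
  [8] S(S(S(add(add(Z, Z), mul(Z, add(SSSZ, Z))))))
  [9] S(S(S(add(Z, mul(Z, add(SSSZ, Z))))))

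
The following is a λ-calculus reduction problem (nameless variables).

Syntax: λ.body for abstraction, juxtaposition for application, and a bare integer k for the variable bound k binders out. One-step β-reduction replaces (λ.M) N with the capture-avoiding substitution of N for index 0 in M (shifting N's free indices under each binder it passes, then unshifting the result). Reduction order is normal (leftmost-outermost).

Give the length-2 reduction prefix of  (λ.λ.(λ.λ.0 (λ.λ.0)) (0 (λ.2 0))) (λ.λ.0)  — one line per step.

Answer: after 2 steps: λ.λ.0 (λ.λ.0)

Derivation:
  start: (λ.λ.(λ.λ.0 (λ.λ.0)) (0 (λ.2 0))) (λ.λ.0)
  →1  λ.(λ.λ.0 (λ.λ.0)) (0 (λ.(λ.λ.0) 0))
  →2  λ.λ.0 (λ.λ.0)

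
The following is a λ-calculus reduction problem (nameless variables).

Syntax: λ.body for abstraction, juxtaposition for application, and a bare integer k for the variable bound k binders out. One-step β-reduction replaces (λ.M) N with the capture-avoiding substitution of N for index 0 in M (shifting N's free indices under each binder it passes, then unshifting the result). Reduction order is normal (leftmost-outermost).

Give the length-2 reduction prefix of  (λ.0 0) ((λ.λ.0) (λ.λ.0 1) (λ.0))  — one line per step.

  start: (λ.0 0) ((λ.λ.0) (λ.λ.0 1) (λ.0))
  →1  (λ.λ.0) (λ.λ.0 1) (λ.0) ((λ.λ.0) (λ.λ.0 1) (λ.0))
  →2  (λ.0) (λ.0) ((λ.λ.0) (λ.λ.0 1) (λ.0))

Answer: after 2 steps: (λ.0) (λ.0) ((λ.λ.0) (λ.λ.0 1) (λ.0))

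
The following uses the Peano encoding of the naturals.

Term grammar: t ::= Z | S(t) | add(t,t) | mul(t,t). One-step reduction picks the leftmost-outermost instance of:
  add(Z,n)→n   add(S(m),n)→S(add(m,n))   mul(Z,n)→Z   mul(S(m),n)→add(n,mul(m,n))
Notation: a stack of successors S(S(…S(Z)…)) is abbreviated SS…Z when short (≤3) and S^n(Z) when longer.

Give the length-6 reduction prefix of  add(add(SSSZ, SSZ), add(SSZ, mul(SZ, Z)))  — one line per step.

Answer: after 6 steps: S(S(S(add(add(Z, SSZ), add(SSZ, mul(SZ, Z))))))

Derivation:
  start: add(add(SSSZ, SSZ), add(SSZ, mul(SZ, Z)))
  →1  add(S(add(SSZ, SSZ)), add(SSZ, mul(SZ, Z)))
  →2  S(add(add(SSZ, SSZ), add(SSZ, mul(SZ, Z))))
  →3  S(add(S(add(SZ, SSZ)), add(SSZ, mul(SZ, Z))))
  →4  S(S(add(add(SZ, SSZ), add(SSZ, mul(SZ, Z)))))
  →5  S(S(add(S(add(Z, SSZ)), add(SSZ, mul(SZ, Z)))))
  →6  S(S(S(add(add(Z, SSZ), add(SSZ, mul(SZ, Z))))))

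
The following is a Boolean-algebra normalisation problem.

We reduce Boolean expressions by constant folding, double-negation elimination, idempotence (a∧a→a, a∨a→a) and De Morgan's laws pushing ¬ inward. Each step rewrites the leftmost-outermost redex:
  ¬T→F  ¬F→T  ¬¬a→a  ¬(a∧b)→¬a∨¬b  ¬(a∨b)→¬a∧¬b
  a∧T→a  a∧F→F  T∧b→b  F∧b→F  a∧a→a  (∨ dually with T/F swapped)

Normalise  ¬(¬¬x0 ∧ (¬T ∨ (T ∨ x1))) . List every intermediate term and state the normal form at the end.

  start: ¬(¬¬x0 ∧ (¬T ∨ (T ∨ x1)))
  step 1: ¬¬¬x0 ∨ ¬(¬T ∨ (T ∨ x1))
  step 2: ¬x0 ∨ ¬(¬T ∨ (T ∨ x1))
  step 3: ¬x0 ∨ (¬¬T ∧ ¬(T ∨ x1))
  step 4: ¬x0 ∨ (T ∧ ¬(T ∨ x1))
  step 5: ¬x0 ∨ ¬(T ∨ x1)
  step 6: ¬x0 ∨ (¬T ∧ ¬x1)
  step 7: ¬x0 ∨ (F ∧ ¬x1)
  step 8: ¬x0 ∨ F
  step 9: ¬x0

Answer: normal form = ¬x0  (in 9 steps)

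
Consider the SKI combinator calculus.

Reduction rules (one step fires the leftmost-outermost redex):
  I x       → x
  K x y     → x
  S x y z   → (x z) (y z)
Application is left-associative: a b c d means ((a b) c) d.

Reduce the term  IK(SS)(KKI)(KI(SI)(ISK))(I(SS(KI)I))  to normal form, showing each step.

Answer: normal form = S(SII)(SK(SII))  (in 12 steps)

Reduction:
  start: IK(SS)(KKI)(KI(SI)(ISK))(I(SS(KI)I))
  [1] K(SS)(KKI)(KI(SI)(ISK))(I(SS(KI)I))
  [2] SS(KI(SI)(ISK))(I(SS(KI)I))
  [3] S(I(SS(KI)I))(KI(SI)(ISK)(I(SS(KI)I)))
  [4] S(SS(KI)I)(KI(SI)(ISK)(I(SS(KI)I)))
  [5] S(SI(KII))(KI(SI)(ISK)(I(SS(KI)I)))
  [6] S(SII)(KI(SI)(ISK)(I(SS(KI)I)))
  [7] S(SII)(I(ISK)(I(SS(KI)I)))
  [8] S(SII)(ISK(I(SS(KI)I)))
  [9] S(SII)(SK(I(SS(KI)I)))
  [10] S(SII)(SK(SS(KI)I))
  [11] S(SII)(SK(SI(KII)))
  [12] S(SII)(SK(SII))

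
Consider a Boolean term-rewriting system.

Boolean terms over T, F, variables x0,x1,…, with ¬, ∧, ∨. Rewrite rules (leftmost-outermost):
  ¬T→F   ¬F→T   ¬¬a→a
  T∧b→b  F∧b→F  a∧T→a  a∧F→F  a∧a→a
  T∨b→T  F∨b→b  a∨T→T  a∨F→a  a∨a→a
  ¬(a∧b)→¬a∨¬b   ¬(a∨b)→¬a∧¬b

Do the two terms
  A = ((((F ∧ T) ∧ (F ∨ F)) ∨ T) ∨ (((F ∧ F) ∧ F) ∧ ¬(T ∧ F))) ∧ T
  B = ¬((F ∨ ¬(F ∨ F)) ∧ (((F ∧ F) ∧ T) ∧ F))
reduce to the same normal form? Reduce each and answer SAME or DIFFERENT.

Term A:
  start: ((((F ∧ T) ∧ (F ∨ F)) ∨ T) ∨ (((F ∧ F) ∧ F) ∧ ¬(T ∧ F))) ∧ T
  [1] (((F ∧ T) ∧ (F ∨ F)) ∨ T) ∨ (((F ∧ F) ∧ F) ∧ ¬(T ∧ F))
  [2] T ∨ (((F ∧ F) ∧ F) ∧ ¬(T ∧ F))
  [3] T

Term B:
  start: ¬((F ∨ ¬(F ∨ F)) ∧ (((F ∧ F) ∧ T) ∧ F))
  [1] ¬(F ∨ ¬(F ∨ F)) ∨ ¬(((F ∧ F) ∧ T) ∧ F)
  [2] (¬F ∧ ¬¬(F ∨ F)) ∨ ¬(((F ∧ F) ∧ T) ∧ F)
  [3] (T ∧ ¬¬(F ∨ F)) ∨ ¬(((F ∧ F) ∧ T) ∧ F)
  [4] ¬¬(F ∨ F) ∨ ¬(((F ∧ F) ∧ T) ∧ F)
  [5] (F ∨ F) ∨ ¬(((F ∧ F) ∧ T) ∧ F)
  [6] F ∨ ¬(((F ∧ F) ∧ T) ∧ F)
  [7] ¬(((F ∧ F) ∧ T) ∧ F)
  [8] ¬((F ∧ F) ∧ T) ∨ ¬F
  [9] (¬(F ∧ F) ∨ ¬T) ∨ ¬F
  [10] ((¬F ∨ ¬F) ∨ ¬T) ∨ ¬F
  [11] (¬F ∨ ¬T) ∨ ¬F
  [12] (T ∨ ¬T) ∨ ¬F
  [13] T ∨ ¬F
  [14] T

Answer: SAME — A ⇓ T, B ⇓ T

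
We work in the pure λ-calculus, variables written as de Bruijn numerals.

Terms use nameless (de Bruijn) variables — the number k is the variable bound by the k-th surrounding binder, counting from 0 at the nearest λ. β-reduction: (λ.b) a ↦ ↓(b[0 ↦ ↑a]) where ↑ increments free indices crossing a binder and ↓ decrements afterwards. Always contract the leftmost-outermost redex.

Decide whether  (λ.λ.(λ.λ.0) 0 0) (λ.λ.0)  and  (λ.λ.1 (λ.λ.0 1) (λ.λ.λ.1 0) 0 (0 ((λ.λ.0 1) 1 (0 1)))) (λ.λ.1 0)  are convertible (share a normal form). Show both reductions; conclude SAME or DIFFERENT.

Term A:
  start: (λ.λ.(λ.λ.0) 0 0) (λ.λ.0)
  step 1: λ.(λ.λ.0) 0 0
  step 2: λ.(λ.0) 0
  step 3: λ.0

Term B:
  start: (λ.λ.1 (λ.λ.0 1) (λ.λ.λ.1 0) 0 (0 ((λ.λ.0 1) 1 (0 1)))) (λ.λ.1 0)
  step 1: λ.(λ.λ.1 0) (λ.λ.0 1) (λ.λ.λ.1 0) 0 (0 ((λ.λ.0 1) (λ.λ.1 0) (0 (λ.λ.1 0))))
  step 2: λ.(λ.(λ.λ.0 1) 0) (λ.λ.λ.1 0) 0 (0 ((λ.λ.0 1) (λ.λ.1 0) (0 (λ.λ.1 0))))
  step 3: λ.(λ.λ.0 1) (λ.λ.λ.1 0) 0 (0 ((λ.λ.0 1) (λ.λ.1 0) (0 (λ.λ.1 0))))
  step 4: λ.(λ.0 (λ.λ.λ.1 0)) 0 (0 ((λ.λ.0 1) (λ.λ.1 0) (0 (λ.λ.1 0))))
  step 5: λ.0 (λ.λ.λ.1 0) (0 ((λ.λ.0 1) (λ.λ.1 0) (0 (λ.λ.1 0))))
  step 6: λ.0 (λ.λ.λ.1 0) (0 ((λ.0 (λ.λ.1 0)) (0 (λ.λ.1 0))))
  step 7: λ.0 (λ.λ.λ.1 0) (0 (0 (λ.λ.1 0) (λ.λ.1 0)))

Answer: DIFFERENT — A ⇓ λ.0, B ⇓ λ.0 (λ.λ.λ.1 0) (0 (0 (λ.λ.1 0) (λ.λ.1 0)))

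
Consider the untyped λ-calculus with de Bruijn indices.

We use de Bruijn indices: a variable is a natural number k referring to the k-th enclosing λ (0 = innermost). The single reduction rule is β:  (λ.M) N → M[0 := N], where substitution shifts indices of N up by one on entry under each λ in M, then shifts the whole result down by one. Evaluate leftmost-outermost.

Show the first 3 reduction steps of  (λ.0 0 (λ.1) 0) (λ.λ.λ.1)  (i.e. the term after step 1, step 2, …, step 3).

  start: (λ.0 0 (λ.1) 0) (λ.λ.λ.1)
  →1  (λ.λ.λ.1) (λ.λ.λ.1) (λ.λ.λ.λ.1) (λ.λ.λ.1)
  →2  (λ.λ.1) (λ.λ.λ.λ.1) (λ.λ.λ.1)
  →3  (λ.λ.λ.λ.λ.1) (λ.λ.λ.1)

Answer: after 3 steps: (λ.λ.λ.λ.λ.1) (λ.λ.λ.1)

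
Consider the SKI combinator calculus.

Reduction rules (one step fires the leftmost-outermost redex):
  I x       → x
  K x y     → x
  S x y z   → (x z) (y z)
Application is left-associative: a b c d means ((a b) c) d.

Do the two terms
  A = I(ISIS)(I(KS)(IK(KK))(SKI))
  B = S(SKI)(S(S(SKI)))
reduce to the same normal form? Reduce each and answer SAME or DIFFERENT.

Term A:
  start: I(ISIS)(I(KS)(IK(KK))(SKI))
  →1  ISIS(I(KS)(IK(KK))(SKI))
  →2  SIS(I(KS)(IK(KK))(SKI))
  →3  I(I(KS)(IK(KK))(SKI))(S(I(KS)(IK(KK))(SKI)))
  →4  I(KS)(IK(KK))(SKI)(S(I(KS)(IK(KK))(SKI)))
  →5  KS(IK(KK))(SKI)(S(I(KS)(IK(KK))(SKI)))
  →6  S(SKI)(S(I(KS)(IK(KK))(SKI)))
  →7  S(SKI)(S(KS(IK(KK))(SKI)))
  →8  S(SKI)(S(S(SKI)))

Term B:
  start: S(SKI)(S(S(SKI)))

Answer: SAME — A ⇓ S(SKI)(S(S(SKI))), B ⇓ S(SKI)(S(S(SKI)))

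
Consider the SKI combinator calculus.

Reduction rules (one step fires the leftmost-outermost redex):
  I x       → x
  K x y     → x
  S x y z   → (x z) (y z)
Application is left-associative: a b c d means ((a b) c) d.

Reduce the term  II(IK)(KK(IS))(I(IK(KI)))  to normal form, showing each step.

Answer: normal form = K  (in 5 steps)

Reduction:
  start: II(IK)(KK(IS))(I(IK(KI)))
  step 1: I(IK)(KK(IS))(I(IK(KI)))
  step 2: IK(KK(IS))(I(IK(KI)))
  step 3: K(KK(IS))(I(IK(KI)))
  step 4: KK(IS)
  step 5: K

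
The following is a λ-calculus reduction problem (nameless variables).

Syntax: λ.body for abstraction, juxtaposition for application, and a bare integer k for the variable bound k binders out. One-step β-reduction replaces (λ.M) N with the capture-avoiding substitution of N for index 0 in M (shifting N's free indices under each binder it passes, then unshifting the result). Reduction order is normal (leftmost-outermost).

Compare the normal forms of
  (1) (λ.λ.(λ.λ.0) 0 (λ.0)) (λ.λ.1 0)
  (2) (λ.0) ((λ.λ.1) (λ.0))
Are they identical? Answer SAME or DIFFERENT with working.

Term A:
  start: (λ.λ.(λ.λ.0) 0 (λ.0)) (λ.λ.1 0)
  [1] λ.(λ.λ.0) 0 (λ.0)
  [2] λ.(λ.0) (λ.0)
  [3] λ.λ.0

Term B:
  start: (λ.0) ((λ.λ.1) (λ.0))
  [1] (λ.λ.1) (λ.0)
  [2] λ.λ.0

Answer: SAME — A ⇓ λ.λ.0, B ⇓ λ.λ.0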